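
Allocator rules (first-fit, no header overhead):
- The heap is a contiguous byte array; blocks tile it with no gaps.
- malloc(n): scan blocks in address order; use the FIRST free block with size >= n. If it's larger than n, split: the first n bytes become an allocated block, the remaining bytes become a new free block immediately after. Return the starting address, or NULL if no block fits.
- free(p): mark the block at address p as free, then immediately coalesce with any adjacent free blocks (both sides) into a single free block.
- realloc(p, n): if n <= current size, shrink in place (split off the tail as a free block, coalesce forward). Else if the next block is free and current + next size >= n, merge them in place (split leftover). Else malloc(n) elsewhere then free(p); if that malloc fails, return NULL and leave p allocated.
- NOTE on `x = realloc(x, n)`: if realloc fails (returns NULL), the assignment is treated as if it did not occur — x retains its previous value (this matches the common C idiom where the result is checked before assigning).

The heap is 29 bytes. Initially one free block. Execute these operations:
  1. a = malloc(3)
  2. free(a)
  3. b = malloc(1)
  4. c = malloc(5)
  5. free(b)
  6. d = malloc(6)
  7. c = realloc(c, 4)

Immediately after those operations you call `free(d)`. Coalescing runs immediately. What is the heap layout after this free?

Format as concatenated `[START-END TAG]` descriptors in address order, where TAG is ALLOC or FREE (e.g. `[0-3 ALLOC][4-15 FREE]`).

Answer: [0-0 FREE][1-4 ALLOC][5-28 FREE]

Derivation:
Op 1: a = malloc(3) -> a = 0; heap: [0-2 ALLOC][3-28 FREE]
Op 2: free(a) -> (freed a); heap: [0-28 FREE]
Op 3: b = malloc(1) -> b = 0; heap: [0-0 ALLOC][1-28 FREE]
Op 4: c = malloc(5) -> c = 1; heap: [0-0 ALLOC][1-5 ALLOC][6-28 FREE]
Op 5: free(b) -> (freed b); heap: [0-0 FREE][1-5 ALLOC][6-28 FREE]
Op 6: d = malloc(6) -> d = 6; heap: [0-0 FREE][1-5 ALLOC][6-11 ALLOC][12-28 FREE]
Op 7: c = realloc(c, 4) -> c = 1; heap: [0-0 FREE][1-4 ALLOC][5-5 FREE][6-11 ALLOC][12-28 FREE]
free(d): d = 6 -> block [6-11 ALLOC]; mark free, coalesce with adjacent free neighbors -> [0-0 FREE][1-4 ALLOC][5-28 FREE]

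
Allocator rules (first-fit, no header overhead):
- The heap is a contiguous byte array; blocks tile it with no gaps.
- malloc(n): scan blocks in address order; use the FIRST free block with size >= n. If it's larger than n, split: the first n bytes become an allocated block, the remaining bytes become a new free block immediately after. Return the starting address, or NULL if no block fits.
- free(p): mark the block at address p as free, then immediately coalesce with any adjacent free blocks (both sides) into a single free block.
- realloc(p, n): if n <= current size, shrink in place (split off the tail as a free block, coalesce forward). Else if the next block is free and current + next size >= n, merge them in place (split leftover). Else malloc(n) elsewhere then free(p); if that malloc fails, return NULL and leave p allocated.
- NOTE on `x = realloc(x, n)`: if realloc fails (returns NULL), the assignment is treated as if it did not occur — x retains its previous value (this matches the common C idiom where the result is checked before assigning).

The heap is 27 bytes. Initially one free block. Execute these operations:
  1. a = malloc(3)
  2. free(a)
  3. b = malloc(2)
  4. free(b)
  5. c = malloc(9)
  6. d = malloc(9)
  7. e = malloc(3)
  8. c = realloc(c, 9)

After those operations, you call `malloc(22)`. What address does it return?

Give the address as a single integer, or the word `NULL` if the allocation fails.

Answer: NULL

Derivation:
Op 1: a = malloc(3) -> a = 0; heap: [0-2 ALLOC][3-26 FREE]
Op 2: free(a) -> (freed a); heap: [0-26 FREE]
Op 3: b = malloc(2) -> b = 0; heap: [0-1 ALLOC][2-26 FREE]
Op 4: free(b) -> (freed b); heap: [0-26 FREE]
Op 5: c = malloc(9) -> c = 0; heap: [0-8 ALLOC][9-26 FREE]
Op 6: d = malloc(9) -> d = 9; heap: [0-8 ALLOC][9-17 ALLOC][18-26 FREE]
Op 7: e = malloc(3) -> e = 18; heap: [0-8 ALLOC][9-17 ALLOC][18-20 ALLOC][21-26 FREE]
Op 8: c = realloc(c, 9) -> c = 0; heap: [0-8 ALLOC][9-17 ALLOC][18-20 ALLOC][21-26 FREE]
malloc(22): first-fit scan over [0-8 ALLOC][9-17 ALLOC][18-20 ALLOC][21-26 FREE] -> NULL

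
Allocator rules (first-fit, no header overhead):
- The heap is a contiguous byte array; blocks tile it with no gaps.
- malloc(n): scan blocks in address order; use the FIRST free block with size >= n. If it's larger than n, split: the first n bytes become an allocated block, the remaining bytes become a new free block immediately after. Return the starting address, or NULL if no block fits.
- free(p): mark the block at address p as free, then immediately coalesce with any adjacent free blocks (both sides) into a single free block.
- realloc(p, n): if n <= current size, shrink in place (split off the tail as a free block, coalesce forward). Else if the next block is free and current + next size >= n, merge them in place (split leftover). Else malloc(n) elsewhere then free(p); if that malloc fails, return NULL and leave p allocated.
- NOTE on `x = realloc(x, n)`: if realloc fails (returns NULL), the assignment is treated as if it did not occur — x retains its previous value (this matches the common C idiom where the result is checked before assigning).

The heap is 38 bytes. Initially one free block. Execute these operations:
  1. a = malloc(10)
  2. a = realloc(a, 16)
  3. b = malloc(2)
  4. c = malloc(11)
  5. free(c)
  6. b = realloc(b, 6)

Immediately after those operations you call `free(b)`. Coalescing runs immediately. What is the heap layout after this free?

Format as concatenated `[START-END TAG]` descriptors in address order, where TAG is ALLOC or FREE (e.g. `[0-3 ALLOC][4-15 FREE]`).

Answer: [0-15 ALLOC][16-37 FREE]

Derivation:
Op 1: a = malloc(10) -> a = 0; heap: [0-9 ALLOC][10-37 FREE]
Op 2: a = realloc(a, 16) -> a = 0; heap: [0-15 ALLOC][16-37 FREE]
Op 3: b = malloc(2) -> b = 16; heap: [0-15 ALLOC][16-17 ALLOC][18-37 FREE]
Op 4: c = malloc(11) -> c = 18; heap: [0-15 ALLOC][16-17 ALLOC][18-28 ALLOC][29-37 FREE]
Op 5: free(c) -> (freed c); heap: [0-15 ALLOC][16-17 ALLOC][18-37 FREE]
Op 6: b = realloc(b, 6) -> b = 16; heap: [0-15 ALLOC][16-21 ALLOC][22-37 FREE]
free(b): b = 16 -> block [16-21 ALLOC]; mark free, coalesce with adjacent free neighbors -> [0-15 ALLOC][16-37 FREE]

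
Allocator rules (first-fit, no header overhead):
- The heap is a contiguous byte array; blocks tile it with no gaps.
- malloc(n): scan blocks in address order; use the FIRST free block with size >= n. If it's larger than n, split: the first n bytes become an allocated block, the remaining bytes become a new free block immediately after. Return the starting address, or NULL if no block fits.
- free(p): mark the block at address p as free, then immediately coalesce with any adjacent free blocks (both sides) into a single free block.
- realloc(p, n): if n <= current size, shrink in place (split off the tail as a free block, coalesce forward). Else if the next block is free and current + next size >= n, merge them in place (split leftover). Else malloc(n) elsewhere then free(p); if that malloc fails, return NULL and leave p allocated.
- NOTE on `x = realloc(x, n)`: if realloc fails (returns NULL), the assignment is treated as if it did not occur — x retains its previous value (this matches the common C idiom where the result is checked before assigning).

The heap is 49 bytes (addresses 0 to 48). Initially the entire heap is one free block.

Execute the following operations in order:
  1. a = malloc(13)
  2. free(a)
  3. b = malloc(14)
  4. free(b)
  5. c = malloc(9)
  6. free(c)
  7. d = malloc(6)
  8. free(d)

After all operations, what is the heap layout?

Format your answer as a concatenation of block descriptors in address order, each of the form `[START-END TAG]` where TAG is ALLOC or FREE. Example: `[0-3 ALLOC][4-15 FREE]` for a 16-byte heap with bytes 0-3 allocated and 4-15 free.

Answer: [0-48 FREE]

Derivation:
Op 1: a = malloc(13) -> a = 0; heap: [0-12 ALLOC][13-48 FREE]
Op 2: free(a) -> (freed a); heap: [0-48 FREE]
Op 3: b = malloc(14) -> b = 0; heap: [0-13 ALLOC][14-48 FREE]
Op 4: free(b) -> (freed b); heap: [0-48 FREE]
Op 5: c = malloc(9) -> c = 0; heap: [0-8 ALLOC][9-48 FREE]
Op 6: free(c) -> (freed c); heap: [0-48 FREE]
Op 7: d = malloc(6) -> d = 0; heap: [0-5 ALLOC][6-48 FREE]
Op 8: free(d) -> (freed d); heap: [0-48 FREE]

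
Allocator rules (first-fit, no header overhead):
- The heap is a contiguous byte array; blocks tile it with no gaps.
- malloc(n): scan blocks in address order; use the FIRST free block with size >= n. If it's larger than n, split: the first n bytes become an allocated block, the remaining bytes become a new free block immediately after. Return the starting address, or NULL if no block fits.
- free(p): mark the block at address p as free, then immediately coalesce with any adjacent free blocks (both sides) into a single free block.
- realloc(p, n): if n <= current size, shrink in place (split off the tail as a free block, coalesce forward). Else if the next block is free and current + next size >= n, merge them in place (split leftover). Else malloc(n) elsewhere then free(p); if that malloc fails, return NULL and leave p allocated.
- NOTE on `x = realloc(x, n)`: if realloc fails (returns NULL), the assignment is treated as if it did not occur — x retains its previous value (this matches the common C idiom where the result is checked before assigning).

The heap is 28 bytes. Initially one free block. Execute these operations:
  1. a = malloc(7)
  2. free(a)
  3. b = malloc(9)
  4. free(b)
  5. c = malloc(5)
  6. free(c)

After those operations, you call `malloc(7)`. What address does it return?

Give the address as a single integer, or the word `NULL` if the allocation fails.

Op 1: a = malloc(7) -> a = 0; heap: [0-6 ALLOC][7-27 FREE]
Op 2: free(a) -> (freed a); heap: [0-27 FREE]
Op 3: b = malloc(9) -> b = 0; heap: [0-8 ALLOC][9-27 FREE]
Op 4: free(b) -> (freed b); heap: [0-27 FREE]
Op 5: c = malloc(5) -> c = 0; heap: [0-4 ALLOC][5-27 FREE]
Op 6: free(c) -> (freed c); heap: [0-27 FREE]
malloc(7): first-fit scan over [0-27 FREE] -> 0

Answer: 0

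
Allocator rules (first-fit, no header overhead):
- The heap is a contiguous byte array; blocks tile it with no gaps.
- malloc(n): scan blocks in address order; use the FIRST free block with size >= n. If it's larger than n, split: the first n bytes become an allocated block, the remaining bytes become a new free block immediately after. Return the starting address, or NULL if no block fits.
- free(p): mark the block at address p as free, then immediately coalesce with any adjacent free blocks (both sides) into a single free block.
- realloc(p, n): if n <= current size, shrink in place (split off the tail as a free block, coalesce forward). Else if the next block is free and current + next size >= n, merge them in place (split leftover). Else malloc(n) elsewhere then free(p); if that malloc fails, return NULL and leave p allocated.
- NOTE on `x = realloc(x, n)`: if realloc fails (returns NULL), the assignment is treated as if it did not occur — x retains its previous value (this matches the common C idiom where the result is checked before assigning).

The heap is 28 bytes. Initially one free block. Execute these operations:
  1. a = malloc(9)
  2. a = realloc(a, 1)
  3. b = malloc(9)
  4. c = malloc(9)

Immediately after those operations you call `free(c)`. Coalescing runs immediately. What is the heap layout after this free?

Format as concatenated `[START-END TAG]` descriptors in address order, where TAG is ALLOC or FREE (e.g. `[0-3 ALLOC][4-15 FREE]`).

Op 1: a = malloc(9) -> a = 0; heap: [0-8 ALLOC][9-27 FREE]
Op 2: a = realloc(a, 1) -> a = 0; heap: [0-0 ALLOC][1-27 FREE]
Op 3: b = malloc(9) -> b = 1; heap: [0-0 ALLOC][1-9 ALLOC][10-27 FREE]
Op 4: c = malloc(9) -> c = 10; heap: [0-0 ALLOC][1-9 ALLOC][10-18 ALLOC][19-27 FREE]
free(c): c = 10 -> block [10-18 ALLOC]; mark free, coalesce with adjacent free neighbors -> [0-0 ALLOC][1-9 ALLOC][10-27 FREE]

Answer: [0-0 ALLOC][1-9 ALLOC][10-27 FREE]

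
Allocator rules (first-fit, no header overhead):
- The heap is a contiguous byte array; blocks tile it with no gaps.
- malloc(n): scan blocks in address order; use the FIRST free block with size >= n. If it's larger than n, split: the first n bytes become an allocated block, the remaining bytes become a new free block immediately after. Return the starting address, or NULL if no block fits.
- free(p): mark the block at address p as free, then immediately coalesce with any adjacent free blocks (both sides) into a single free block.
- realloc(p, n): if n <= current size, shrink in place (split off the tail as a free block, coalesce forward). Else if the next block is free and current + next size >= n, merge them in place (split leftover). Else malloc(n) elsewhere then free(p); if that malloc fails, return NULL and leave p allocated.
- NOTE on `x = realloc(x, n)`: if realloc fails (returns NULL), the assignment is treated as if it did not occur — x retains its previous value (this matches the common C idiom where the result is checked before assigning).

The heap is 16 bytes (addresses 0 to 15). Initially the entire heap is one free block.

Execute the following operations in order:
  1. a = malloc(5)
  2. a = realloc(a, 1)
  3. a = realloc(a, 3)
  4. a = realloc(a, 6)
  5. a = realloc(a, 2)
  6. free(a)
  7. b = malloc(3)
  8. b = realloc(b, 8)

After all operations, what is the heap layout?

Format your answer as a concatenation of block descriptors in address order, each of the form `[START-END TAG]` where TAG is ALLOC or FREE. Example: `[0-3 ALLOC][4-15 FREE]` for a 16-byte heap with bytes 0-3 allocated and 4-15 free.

Answer: [0-7 ALLOC][8-15 FREE]

Derivation:
Op 1: a = malloc(5) -> a = 0; heap: [0-4 ALLOC][5-15 FREE]
Op 2: a = realloc(a, 1) -> a = 0; heap: [0-0 ALLOC][1-15 FREE]
Op 3: a = realloc(a, 3) -> a = 0; heap: [0-2 ALLOC][3-15 FREE]
Op 4: a = realloc(a, 6) -> a = 0; heap: [0-5 ALLOC][6-15 FREE]
Op 5: a = realloc(a, 2) -> a = 0; heap: [0-1 ALLOC][2-15 FREE]
Op 6: free(a) -> (freed a); heap: [0-15 FREE]
Op 7: b = malloc(3) -> b = 0; heap: [0-2 ALLOC][3-15 FREE]
Op 8: b = realloc(b, 8) -> b = 0; heap: [0-7 ALLOC][8-15 FREE]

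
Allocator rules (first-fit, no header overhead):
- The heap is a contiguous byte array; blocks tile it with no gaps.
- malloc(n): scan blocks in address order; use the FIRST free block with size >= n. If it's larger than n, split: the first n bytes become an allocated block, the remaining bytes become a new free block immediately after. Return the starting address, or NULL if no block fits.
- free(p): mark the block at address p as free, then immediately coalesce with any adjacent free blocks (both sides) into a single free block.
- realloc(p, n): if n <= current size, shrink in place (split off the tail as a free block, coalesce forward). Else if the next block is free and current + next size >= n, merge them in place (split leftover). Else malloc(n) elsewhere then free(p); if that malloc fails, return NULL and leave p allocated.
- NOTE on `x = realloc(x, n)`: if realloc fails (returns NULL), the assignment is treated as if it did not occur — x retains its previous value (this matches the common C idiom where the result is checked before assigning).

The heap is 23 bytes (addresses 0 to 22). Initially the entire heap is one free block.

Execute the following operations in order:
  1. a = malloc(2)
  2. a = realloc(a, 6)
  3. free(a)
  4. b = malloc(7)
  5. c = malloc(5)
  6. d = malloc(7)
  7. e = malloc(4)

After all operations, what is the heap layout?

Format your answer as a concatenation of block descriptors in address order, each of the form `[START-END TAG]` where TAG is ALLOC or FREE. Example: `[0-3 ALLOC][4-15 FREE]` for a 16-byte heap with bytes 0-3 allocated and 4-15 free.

Answer: [0-6 ALLOC][7-11 ALLOC][12-18 ALLOC][19-22 ALLOC]

Derivation:
Op 1: a = malloc(2) -> a = 0; heap: [0-1 ALLOC][2-22 FREE]
Op 2: a = realloc(a, 6) -> a = 0; heap: [0-5 ALLOC][6-22 FREE]
Op 3: free(a) -> (freed a); heap: [0-22 FREE]
Op 4: b = malloc(7) -> b = 0; heap: [0-6 ALLOC][7-22 FREE]
Op 5: c = malloc(5) -> c = 7; heap: [0-6 ALLOC][7-11 ALLOC][12-22 FREE]
Op 6: d = malloc(7) -> d = 12; heap: [0-6 ALLOC][7-11 ALLOC][12-18 ALLOC][19-22 FREE]
Op 7: e = malloc(4) -> e = 19; heap: [0-6 ALLOC][7-11 ALLOC][12-18 ALLOC][19-22 ALLOC]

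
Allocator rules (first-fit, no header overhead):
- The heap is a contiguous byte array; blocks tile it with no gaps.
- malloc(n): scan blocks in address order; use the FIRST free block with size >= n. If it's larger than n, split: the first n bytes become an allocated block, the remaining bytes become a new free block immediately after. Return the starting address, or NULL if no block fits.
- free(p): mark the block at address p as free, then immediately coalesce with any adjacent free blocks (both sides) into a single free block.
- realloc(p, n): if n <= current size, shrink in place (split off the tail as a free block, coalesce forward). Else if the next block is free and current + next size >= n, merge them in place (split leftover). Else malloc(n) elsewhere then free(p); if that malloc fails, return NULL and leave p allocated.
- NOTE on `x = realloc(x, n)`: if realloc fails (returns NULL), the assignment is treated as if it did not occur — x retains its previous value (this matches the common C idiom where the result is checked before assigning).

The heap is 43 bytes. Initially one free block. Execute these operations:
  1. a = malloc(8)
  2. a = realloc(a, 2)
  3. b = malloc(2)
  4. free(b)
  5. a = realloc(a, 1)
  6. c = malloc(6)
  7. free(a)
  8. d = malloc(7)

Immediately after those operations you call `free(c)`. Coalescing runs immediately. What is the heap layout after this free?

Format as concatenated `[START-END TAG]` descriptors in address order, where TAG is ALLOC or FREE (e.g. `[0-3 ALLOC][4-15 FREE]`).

Op 1: a = malloc(8) -> a = 0; heap: [0-7 ALLOC][8-42 FREE]
Op 2: a = realloc(a, 2) -> a = 0; heap: [0-1 ALLOC][2-42 FREE]
Op 3: b = malloc(2) -> b = 2; heap: [0-1 ALLOC][2-3 ALLOC][4-42 FREE]
Op 4: free(b) -> (freed b); heap: [0-1 ALLOC][2-42 FREE]
Op 5: a = realloc(a, 1) -> a = 0; heap: [0-0 ALLOC][1-42 FREE]
Op 6: c = malloc(6) -> c = 1; heap: [0-0 ALLOC][1-6 ALLOC][7-42 FREE]
Op 7: free(a) -> (freed a); heap: [0-0 FREE][1-6 ALLOC][7-42 FREE]
Op 8: d = malloc(7) -> d = 7; heap: [0-0 FREE][1-6 ALLOC][7-13 ALLOC][14-42 FREE]
free(c): c = 1 -> block [1-6 ALLOC]; mark free, coalesce with adjacent free neighbors -> [0-6 FREE][7-13 ALLOC][14-42 FREE]

Answer: [0-6 FREE][7-13 ALLOC][14-42 FREE]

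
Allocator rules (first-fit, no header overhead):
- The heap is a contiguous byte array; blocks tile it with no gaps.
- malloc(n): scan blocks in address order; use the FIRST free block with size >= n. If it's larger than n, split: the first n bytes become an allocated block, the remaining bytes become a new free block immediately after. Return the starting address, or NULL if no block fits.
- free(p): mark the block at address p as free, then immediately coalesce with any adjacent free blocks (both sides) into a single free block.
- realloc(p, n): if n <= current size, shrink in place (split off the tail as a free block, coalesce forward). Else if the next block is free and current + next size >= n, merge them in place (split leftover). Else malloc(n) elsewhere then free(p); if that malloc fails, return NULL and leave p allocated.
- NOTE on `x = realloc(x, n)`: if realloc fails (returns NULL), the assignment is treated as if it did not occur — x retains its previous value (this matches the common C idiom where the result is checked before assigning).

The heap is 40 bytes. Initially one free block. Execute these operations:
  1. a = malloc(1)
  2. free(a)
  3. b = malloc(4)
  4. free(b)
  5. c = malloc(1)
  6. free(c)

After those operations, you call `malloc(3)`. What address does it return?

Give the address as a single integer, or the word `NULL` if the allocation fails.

Answer: 0

Derivation:
Op 1: a = malloc(1) -> a = 0; heap: [0-0 ALLOC][1-39 FREE]
Op 2: free(a) -> (freed a); heap: [0-39 FREE]
Op 3: b = malloc(4) -> b = 0; heap: [0-3 ALLOC][4-39 FREE]
Op 4: free(b) -> (freed b); heap: [0-39 FREE]
Op 5: c = malloc(1) -> c = 0; heap: [0-0 ALLOC][1-39 FREE]
Op 6: free(c) -> (freed c); heap: [0-39 FREE]
malloc(3): first-fit scan over [0-39 FREE] -> 0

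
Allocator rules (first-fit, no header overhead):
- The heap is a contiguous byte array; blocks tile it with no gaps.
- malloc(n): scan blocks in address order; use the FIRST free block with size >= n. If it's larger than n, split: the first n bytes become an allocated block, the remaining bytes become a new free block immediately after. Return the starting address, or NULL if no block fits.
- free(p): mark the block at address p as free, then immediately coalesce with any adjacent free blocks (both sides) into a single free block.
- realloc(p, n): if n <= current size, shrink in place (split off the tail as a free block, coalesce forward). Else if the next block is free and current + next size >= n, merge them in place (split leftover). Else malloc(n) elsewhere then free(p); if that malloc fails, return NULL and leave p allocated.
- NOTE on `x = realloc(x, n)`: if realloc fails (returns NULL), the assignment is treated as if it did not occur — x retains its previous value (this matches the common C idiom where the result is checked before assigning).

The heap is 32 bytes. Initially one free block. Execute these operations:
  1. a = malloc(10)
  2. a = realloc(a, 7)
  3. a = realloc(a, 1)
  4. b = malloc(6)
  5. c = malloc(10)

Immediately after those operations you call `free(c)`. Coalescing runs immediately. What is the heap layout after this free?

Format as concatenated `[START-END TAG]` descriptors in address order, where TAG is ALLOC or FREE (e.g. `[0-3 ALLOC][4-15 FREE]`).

Answer: [0-0 ALLOC][1-6 ALLOC][7-31 FREE]

Derivation:
Op 1: a = malloc(10) -> a = 0; heap: [0-9 ALLOC][10-31 FREE]
Op 2: a = realloc(a, 7) -> a = 0; heap: [0-6 ALLOC][7-31 FREE]
Op 3: a = realloc(a, 1) -> a = 0; heap: [0-0 ALLOC][1-31 FREE]
Op 4: b = malloc(6) -> b = 1; heap: [0-0 ALLOC][1-6 ALLOC][7-31 FREE]
Op 5: c = malloc(10) -> c = 7; heap: [0-0 ALLOC][1-6 ALLOC][7-16 ALLOC][17-31 FREE]
free(c): c = 7 -> block [7-16 ALLOC]; mark free, coalesce with adjacent free neighbors -> [0-0 ALLOC][1-6 ALLOC][7-31 FREE]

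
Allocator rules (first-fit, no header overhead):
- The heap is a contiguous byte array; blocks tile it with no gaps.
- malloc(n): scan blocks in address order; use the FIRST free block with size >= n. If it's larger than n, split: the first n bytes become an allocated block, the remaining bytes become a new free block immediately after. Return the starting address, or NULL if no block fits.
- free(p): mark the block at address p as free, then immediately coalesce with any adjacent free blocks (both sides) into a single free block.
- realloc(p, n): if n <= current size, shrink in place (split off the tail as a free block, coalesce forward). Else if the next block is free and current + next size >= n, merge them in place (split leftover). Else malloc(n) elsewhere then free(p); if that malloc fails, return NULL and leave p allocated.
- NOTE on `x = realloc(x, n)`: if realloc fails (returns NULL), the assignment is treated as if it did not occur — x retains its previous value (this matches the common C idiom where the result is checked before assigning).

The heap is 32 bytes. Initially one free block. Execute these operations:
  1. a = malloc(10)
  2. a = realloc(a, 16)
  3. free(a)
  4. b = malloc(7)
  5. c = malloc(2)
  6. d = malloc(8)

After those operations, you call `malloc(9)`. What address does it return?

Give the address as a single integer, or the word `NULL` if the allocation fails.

Op 1: a = malloc(10) -> a = 0; heap: [0-9 ALLOC][10-31 FREE]
Op 2: a = realloc(a, 16) -> a = 0; heap: [0-15 ALLOC][16-31 FREE]
Op 3: free(a) -> (freed a); heap: [0-31 FREE]
Op 4: b = malloc(7) -> b = 0; heap: [0-6 ALLOC][7-31 FREE]
Op 5: c = malloc(2) -> c = 7; heap: [0-6 ALLOC][7-8 ALLOC][9-31 FREE]
Op 6: d = malloc(8) -> d = 9; heap: [0-6 ALLOC][7-8 ALLOC][9-16 ALLOC][17-31 FREE]
malloc(9): first-fit scan over [0-6 ALLOC][7-8 ALLOC][9-16 ALLOC][17-31 FREE] -> 17

Answer: 17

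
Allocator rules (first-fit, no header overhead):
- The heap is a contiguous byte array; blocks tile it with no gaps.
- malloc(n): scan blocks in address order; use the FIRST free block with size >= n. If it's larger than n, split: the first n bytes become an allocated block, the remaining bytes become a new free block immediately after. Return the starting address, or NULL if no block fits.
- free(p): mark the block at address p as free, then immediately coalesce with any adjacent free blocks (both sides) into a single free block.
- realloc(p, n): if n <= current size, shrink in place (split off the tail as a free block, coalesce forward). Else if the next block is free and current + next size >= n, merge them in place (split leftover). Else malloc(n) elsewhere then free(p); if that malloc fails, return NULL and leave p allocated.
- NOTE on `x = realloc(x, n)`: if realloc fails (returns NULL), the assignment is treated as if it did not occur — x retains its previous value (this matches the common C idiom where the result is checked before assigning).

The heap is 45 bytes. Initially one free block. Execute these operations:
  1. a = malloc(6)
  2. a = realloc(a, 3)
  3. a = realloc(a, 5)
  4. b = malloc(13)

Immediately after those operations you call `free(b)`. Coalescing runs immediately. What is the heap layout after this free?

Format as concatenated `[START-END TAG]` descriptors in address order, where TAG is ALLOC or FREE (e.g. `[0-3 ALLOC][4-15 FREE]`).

Op 1: a = malloc(6) -> a = 0; heap: [0-5 ALLOC][6-44 FREE]
Op 2: a = realloc(a, 3) -> a = 0; heap: [0-2 ALLOC][3-44 FREE]
Op 3: a = realloc(a, 5) -> a = 0; heap: [0-4 ALLOC][5-44 FREE]
Op 4: b = malloc(13) -> b = 5; heap: [0-4 ALLOC][5-17 ALLOC][18-44 FREE]
free(b): b = 5 -> block [5-17 ALLOC]; mark free, coalesce with adjacent free neighbors -> [0-4 ALLOC][5-44 FREE]

Answer: [0-4 ALLOC][5-44 FREE]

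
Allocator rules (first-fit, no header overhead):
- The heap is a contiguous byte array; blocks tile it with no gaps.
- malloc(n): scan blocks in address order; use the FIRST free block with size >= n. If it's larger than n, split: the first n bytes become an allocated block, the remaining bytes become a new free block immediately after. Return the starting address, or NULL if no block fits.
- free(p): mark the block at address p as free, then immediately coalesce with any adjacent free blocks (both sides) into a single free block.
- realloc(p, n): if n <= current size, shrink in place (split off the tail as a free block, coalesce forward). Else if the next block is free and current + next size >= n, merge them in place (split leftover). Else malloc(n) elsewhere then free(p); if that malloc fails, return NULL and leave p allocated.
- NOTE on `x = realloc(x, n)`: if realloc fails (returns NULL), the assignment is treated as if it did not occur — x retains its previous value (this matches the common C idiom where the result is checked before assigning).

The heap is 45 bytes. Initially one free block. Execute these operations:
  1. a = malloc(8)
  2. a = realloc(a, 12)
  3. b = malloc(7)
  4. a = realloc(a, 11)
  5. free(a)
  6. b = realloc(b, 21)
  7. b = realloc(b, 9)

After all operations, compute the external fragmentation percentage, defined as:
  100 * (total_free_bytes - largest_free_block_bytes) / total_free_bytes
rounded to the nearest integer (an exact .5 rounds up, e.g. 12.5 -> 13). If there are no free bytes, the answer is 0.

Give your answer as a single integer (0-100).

Op 1: a = malloc(8) -> a = 0; heap: [0-7 ALLOC][8-44 FREE]
Op 2: a = realloc(a, 12) -> a = 0; heap: [0-11 ALLOC][12-44 FREE]
Op 3: b = malloc(7) -> b = 12; heap: [0-11 ALLOC][12-18 ALLOC][19-44 FREE]
Op 4: a = realloc(a, 11) -> a = 0; heap: [0-10 ALLOC][11-11 FREE][12-18 ALLOC][19-44 FREE]
Op 5: free(a) -> (freed a); heap: [0-11 FREE][12-18 ALLOC][19-44 FREE]
Op 6: b = realloc(b, 21) -> b = 12; heap: [0-11 FREE][12-32 ALLOC][33-44 FREE]
Op 7: b = realloc(b, 9) -> b = 12; heap: [0-11 FREE][12-20 ALLOC][21-44 FREE]
Free blocks: [12 24] total_free=36 largest=24 -> 100*(36-24)/36 = 1200/36 ≈ 33.333 -> rounds to 33

Answer: 33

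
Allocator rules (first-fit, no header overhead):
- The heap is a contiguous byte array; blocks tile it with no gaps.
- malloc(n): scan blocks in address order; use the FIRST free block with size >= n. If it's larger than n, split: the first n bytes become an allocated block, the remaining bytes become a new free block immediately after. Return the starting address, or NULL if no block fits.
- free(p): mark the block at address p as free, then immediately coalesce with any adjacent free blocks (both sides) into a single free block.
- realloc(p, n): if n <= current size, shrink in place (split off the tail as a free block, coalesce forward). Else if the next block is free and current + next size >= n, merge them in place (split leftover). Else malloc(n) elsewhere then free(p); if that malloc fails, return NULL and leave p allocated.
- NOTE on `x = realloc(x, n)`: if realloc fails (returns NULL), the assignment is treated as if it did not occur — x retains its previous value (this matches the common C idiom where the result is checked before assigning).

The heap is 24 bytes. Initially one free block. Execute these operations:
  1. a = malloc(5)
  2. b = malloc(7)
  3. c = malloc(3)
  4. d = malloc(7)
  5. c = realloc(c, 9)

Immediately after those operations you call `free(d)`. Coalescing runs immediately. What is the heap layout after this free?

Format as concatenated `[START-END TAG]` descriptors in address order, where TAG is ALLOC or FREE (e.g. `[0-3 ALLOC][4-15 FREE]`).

Op 1: a = malloc(5) -> a = 0; heap: [0-4 ALLOC][5-23 FREE]
Op 2: b = malloc(7) -> b = 5; heap: [0-4 ALLOC][5-11 ALLOC][12-23 FREE]
Op 3: c = malloc(3) -> c = 12; heap: [0-4 ALLOC][5-11 ALLOC][12-14 ALLOC][15-23 FREE]
Op 4: d = malloc(7) -> d = 15; heap: [0-4 ALLOC][5-11 ALLOC][12-14 ALLOC][15-21 ALLOC][22-23 FREE]
Op 5: c = realloc(c, 9) -> NULL (c unchanged); heap: [0-4 ALLOC][5-11 ALLOC][12-14 ALLOC][15-21 ALLOC][22-23 FREE]
free(d): d = 15 -> block [15-21 ALLOC]; mark free, coalesce with adjacent free neighbors -> [0-4 ALLOC][5-11 ALLOC][12-14 ALLOC][15-23 FREE]

Answer: [0-4 ALLOC][5-11 ALLOC][12-14 ALLOC][15-23 FREE]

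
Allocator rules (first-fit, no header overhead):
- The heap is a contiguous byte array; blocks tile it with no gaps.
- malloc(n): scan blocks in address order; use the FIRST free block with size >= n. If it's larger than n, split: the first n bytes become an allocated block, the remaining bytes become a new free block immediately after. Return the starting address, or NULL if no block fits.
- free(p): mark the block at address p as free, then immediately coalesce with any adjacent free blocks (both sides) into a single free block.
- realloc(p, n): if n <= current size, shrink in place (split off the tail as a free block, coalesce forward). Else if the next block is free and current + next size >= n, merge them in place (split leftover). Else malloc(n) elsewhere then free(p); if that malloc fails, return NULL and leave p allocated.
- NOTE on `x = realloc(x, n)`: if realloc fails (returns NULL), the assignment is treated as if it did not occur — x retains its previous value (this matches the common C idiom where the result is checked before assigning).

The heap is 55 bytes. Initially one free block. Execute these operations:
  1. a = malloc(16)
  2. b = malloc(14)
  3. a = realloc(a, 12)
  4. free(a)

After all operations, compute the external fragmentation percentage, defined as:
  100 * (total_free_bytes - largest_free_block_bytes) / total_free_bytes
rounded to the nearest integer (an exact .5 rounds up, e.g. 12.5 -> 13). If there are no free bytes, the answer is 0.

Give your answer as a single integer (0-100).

Op 1: a = malloc(16) -> a = 0; heap: [0-15 ALLOC][16-54 FREE]
Op 2: b = malloc(14) -> b = 16; heap: [0-15 ALLOC][16-29 ALLOC][30-54 FREE]
Op 3: a = realloc(a, 12) -> a = 0; heap: [0-11 ALLOC][12-15 FREE][16-29 ALLOC][30-54 FREE]
Op 4: free(a) -> (freed a); heap: [0-15 FREE][16-29 ALLOC][30-54 FREE]
Free blocks: [16 25] total_free=41 largest=25 -> 100*(41-25)/41 = 1600/41 ≈ 39.024 -> rounds to 39

Answer: 39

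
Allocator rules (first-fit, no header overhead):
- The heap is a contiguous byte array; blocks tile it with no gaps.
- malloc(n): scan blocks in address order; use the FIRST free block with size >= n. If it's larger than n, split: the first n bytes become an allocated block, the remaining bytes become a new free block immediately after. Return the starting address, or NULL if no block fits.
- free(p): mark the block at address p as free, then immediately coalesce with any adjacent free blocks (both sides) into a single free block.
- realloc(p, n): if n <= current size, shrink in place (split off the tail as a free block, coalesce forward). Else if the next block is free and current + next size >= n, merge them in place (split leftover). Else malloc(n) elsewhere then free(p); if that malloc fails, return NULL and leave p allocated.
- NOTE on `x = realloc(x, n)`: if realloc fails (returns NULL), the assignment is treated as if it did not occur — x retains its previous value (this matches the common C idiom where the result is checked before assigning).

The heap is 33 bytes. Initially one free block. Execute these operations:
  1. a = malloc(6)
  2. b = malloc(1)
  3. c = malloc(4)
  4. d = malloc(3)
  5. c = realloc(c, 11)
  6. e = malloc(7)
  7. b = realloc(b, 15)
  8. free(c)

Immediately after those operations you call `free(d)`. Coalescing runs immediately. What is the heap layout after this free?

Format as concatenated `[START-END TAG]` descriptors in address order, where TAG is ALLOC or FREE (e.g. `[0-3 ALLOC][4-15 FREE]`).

Answer: [0-5 ALLOC][6-6 ALLOC][7-24 FREE][25-31 ALLOC][32-32 FREE]

Derivation:
Op 1: a = malloc(6) -> a = 0; heap: [0-5 ALLOC][6-32 FREE]
Op 2: b = malloc(1) -> b = 6; heap: [0-5 ALLOC][6-6 ALLOC][7-32 FREE]
Op 3: c = malloc(4) -> c = 7; heap: [0-5 ALLOC][6-6 ALLOC][7-10 ALLOC][11-32 FREE]
Op 4: d = malloc(3) -> d = 11; heap: [0-5 ALLOC][6-6 ALLOC][7-10 ALLOC][11-13 ALLOC][14-32 FREE]
Op 5: c = realloc(c, 11) -> c = 14; heap: [0-5 ALLOC][6-6 ALLOC][7-10 FREE][11-13 ALLOC][14-24 ALLOC][25-32 FREE]
Op 6: e = malloc(7) -> e = 25; heap: [0-5 ALLOC][6-6 ALLOC][7-10 FREE][11-13 ALLOC][14-24 ALLOC][25-31 ALLOC][32-32 FREE]
Op 7: b = realloc(b, 15) -> NULL (b unchanged); heap: [0-5 ALLOC][6-6 ALLOC][7-10 FREE][11-13 ALLOC][14-24 ALLOC][25-31 ALLOC][32-32 FREE]
Op 8: free(c) -> (freed c); heap: [0-5 ALLOC][6-6 ALLOC][7-10 FREE][11-13 ALLOC][14-24 FREE][25-31 ALLOC][32-32 FREE]
free(d): d = 11 -> block [11-13 ALLOC]; mark free, coalesce with adjacent free neighbors -> [0-5 ALLOC][6-6 ALLOC][7-24 FREE][25-31 ALLOC][32-32 FREE]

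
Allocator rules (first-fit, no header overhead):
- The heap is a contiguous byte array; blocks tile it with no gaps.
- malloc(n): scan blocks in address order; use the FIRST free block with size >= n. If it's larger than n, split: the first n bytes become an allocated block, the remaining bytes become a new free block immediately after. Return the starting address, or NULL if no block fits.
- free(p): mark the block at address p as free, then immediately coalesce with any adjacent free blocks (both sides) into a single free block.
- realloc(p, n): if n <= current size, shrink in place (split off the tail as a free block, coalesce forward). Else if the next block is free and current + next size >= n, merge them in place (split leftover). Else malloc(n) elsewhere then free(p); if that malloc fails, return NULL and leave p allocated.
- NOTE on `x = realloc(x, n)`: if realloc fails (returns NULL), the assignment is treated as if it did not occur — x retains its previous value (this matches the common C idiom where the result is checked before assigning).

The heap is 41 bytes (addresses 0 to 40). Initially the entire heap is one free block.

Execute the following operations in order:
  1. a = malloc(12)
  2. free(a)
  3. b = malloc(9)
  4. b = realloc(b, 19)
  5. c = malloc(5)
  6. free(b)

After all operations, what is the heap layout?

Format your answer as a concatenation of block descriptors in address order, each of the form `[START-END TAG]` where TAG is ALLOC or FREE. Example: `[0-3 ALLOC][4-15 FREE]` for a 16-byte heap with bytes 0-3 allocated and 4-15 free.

Op 1: a = malloc(12) -> a = 0; heap: [0-11 ALLOC][12-40 FREE]
Op 2: free(a) -> (freed a); heap: [0-40 FREE]
Op 3: b = malloc(9) -> b = 0; heap: [0-8 ALLOC][9-40 FREE]
Op 4: b = realloc(b, 19) -> b = 0; heap: [0-18 ALLOC][19-40 FREE]
Op 5: c = malloc(5) -> c = 19; heap: [0-18 ALLOC][19-23 ALLOC][24-40 FREE]
Op 6: free(b) -> (freed b); heap: [0-18 FREE][19-23 ALLOC][24-40 FREE]

Answer: [0-18 FREE][19-23 ALLOC][24-40 FREE]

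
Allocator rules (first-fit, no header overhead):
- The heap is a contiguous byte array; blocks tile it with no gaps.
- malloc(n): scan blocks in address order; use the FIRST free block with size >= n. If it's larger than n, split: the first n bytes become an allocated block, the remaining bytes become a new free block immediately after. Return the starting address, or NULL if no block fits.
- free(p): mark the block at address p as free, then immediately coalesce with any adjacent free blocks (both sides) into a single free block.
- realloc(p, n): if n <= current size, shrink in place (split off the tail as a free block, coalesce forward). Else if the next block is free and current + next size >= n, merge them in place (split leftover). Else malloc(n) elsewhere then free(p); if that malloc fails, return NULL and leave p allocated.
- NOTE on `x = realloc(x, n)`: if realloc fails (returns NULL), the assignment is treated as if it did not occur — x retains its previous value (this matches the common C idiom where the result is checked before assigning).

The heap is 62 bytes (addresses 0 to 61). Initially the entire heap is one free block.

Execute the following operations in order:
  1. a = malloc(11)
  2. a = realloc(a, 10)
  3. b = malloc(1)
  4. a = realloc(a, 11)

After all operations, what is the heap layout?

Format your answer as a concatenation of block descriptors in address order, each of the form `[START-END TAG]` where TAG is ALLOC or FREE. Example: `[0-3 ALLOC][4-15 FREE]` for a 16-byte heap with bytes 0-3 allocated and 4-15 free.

Op 1: a = malloc(11) -> a = 0; heap: [0-10 ALLOC][11-61 FREE]
Op 2: a = realloc(a, 10) -> a = 0; heap: [0-9 ALLOC][10-61 FREE]
Op 3: b = malloc(1) -> b = 10; heap: [0-9 ALLOC][10-10 ALLOC][11-61 FREE]
Op 4: a = realloc(a, 11) -> a = 11; heap: [0-9 FREE][10-10 ALLOC][11-21 ALLOC][22-61 FREE]

Answer: [0-9 FREE][10-10 ALLOC][11-21 ALLOC][22-61 FREE]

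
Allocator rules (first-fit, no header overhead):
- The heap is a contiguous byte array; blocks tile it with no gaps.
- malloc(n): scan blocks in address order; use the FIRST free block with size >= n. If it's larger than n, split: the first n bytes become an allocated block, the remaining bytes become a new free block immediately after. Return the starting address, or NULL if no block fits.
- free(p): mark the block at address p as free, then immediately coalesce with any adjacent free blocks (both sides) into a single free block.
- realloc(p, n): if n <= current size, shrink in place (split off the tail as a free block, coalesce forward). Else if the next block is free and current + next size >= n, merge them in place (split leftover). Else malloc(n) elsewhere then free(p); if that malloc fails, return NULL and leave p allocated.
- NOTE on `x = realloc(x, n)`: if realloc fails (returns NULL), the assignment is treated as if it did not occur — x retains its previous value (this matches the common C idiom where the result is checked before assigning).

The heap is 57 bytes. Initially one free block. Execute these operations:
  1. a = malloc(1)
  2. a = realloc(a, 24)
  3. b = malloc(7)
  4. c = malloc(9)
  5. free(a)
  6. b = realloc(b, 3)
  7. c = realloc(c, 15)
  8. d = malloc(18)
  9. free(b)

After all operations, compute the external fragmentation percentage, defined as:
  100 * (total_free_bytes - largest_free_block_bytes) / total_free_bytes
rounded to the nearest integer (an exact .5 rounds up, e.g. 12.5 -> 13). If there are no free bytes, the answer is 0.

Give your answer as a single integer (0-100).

Answer: 46

Derivation:
Op 1: a = malloc(1) -> a = 0; heap: [0-0 ALLOC][1-56 FREE]
Op 2: a = realloc(a, 24) -> a = 0; heap: [0-23 ALLOC][24-56 FREE]
Op 3: b = malloc(7) -> b = 24; heap: [0-23 ALLOC][24-30 ALLOC][31-56 FREE]
Op 4: c = malloc(9) -> c = 31; heap: [0-23 ALLOC][24-30 ALLOC][31-39 ALLOC][40-56 FREE]
Op 5: free(a) -> (freed a); heap: [0-23 FREE][24-30 ALLOC][31-39 ALLOC][40-56 FREE]
Op 6: b = realloc(b, 3) -> b = 24; heap: [0-23 FREE][24-26 ALLOC][27-30 FREE][31-39 ALLOC][40-56 FREE]
Op 7: c = realloc(c, 15) -> c = 31; heap: [0-23 FREE][24-26 ALLOC][27-30 FREE][31-45 ALLOC][46-56 FREE]
Op 8: d = malloc(18) -> d = 0; heap: [0-17 ALLOC][18-23 FREE][24-26 ALLOC][27-30 FREE][31-45 ALLOC][46-56 FREE]
Op 9: free(b) -> (freed b); heap: [0-17 ALLOC][18-30 FREE][31-45 ALLOC][46-56 FREE]
Free blocks: [13 11] total_free=24 largest=13 -> 100*(24-13)/24 = 1100/24 ≈ 45.833 -> rounds to 46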